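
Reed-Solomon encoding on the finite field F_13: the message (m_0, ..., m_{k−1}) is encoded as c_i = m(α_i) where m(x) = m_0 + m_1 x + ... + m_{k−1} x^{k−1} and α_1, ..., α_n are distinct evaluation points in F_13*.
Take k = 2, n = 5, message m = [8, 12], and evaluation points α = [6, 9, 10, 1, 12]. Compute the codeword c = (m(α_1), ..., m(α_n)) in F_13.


c = [2, 12, 11, 7, 9]

Message polynomial: m(x) = 8 + 12·x (mod 13).
For each evaluation point α_i, compute m(α_i) mod 13:
  α_1 = 6: Horner steps 12 → 2, so m(6) = 2.
  α_2 = 9: Horner steps 12 → 12, so m(9) = 12.
  α_3 = 10: Horner steps 12 → 11, so m(10) = 11.
  α_4 = 1: Horner steps 12 → 7, so m(1) = 7.
  α_5 = 12: Horner steps 12 → 9, so m(12) = 9.
Codeword c = [2, 12, 11, 7, 9] ∈ F_13^5.


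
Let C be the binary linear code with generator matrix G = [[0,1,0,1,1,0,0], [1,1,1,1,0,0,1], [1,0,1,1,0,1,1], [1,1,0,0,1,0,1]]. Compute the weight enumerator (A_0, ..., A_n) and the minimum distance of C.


Weight distribution: A_0 = 1, A_2 = 3, A_3 = 4, A_4 = 3, A_5 = 4, A_6 = 1. Minimum distance d = 2.

Enumerate all 2^4 = 16 messages m ∈ F_2^4.
For each, compute codeword c = mG in F_2^7, then tally its weight.
  m = 0000 → c = 0000000, weight = 0.
  m = 1000 → c = 0101100, weight = 3.
  m = 0100 → c = 1111001, weight = 5.
  m = 1100 → c = 1010101, weight = 4.
  m = 0010 → c = 1011011, weight = 5.
  m = 1010 → c = 1110111, weight = 6.
  m = 0110 → c = 0100010, weight = 2.
  m = 1110 → c = 0001110, weight = 3.
  m = 0001 → c = 1100101, weight = 4.
  m = 1001 → c = 1001001, weight = 3.
  m = 0101 → c = 0011100, weight = 3.
  m = 1101 → c = 0110000, weight = 2.
  m = 0011 → c = 0111110, weight = 5.
  m = 1011 → c = 0010010, weight = 2.
  m = 0111 → c = 1000111, weight = 4.
  m = 1111 → c = 1101011, weight = 5.
Tally weights:
  weight 0: 1 codewords.
  weight 2: 3 codewords.
  weight 3: 4 codewords.
  weight 4: 3 codewords.
  weight 5: 4 codewords.
  weight 6: 1 codewords.
Minimum distance d = smallest w > 0 with A_w > 0 = 2.
Sanity: Σ A_w = 16 = 2^4 = 16 ✓.


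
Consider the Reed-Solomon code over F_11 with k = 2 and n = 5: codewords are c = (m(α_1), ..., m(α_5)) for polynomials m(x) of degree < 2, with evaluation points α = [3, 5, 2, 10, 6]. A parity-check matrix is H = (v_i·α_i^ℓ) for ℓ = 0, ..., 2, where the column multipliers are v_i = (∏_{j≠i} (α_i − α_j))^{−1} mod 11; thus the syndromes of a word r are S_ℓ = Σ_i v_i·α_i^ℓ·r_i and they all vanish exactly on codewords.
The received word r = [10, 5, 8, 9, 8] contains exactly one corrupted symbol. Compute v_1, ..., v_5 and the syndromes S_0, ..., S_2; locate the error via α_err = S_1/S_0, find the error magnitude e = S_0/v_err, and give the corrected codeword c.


S = (7, 3, 6), error at position 3, error magnitude e = 1, c = [10, 5, 7, 9, 8].

Step 1: column multipliers v_i = (∏_{j≠i}(α_i − α_j))^{−1} mod 11.
  i = 1 (α = 3): (3−5)(3−2)(3−10)(3−6) = (−2)·1·(−7)·(−3) = −42 ≡ 2, so v_1 = 2^{−1} = 6 (mod 11).
  i = 2 (α = 5): (5−3)(5−2)(5−10)(5−6) = 2·3·(−5)·(−1) = 30 ≡ 8, so v_2 = 8^{−1} = 7 (mod 11).
  i = 3 (α = 2): (2−3)(2−5)(2−10)(2−6) = (−1)·(−3)·(−8)·(−4) = 96 ≡ 8, so v_3 = 8^{−1} = 7 (mod 11).
  i = 4 (α = 10): (10−3)(10−5)(10−2)(10−6) = 7·5·8·4 = 1120 ≡ 9, so v_4 = 9^{−1} = 5 (mod 11).
  i = 5 (α = 6): (6−3)(6−5)(6−2)(6−10) = 3·1·4·(−4) = −48 ≡ 7, so v_5 = 7^{−1} = 8 (mod 11).
  v = [6, 7, 7, 5, 8].
Step 2: syndromes of r = [10, 5, 8, 9, 8] (all sums mod 11).
  S_0 = Σ v_i r_i = 6·10 + 7·5 + 7·8 + 5·9 + 8·8 = 260 ≡ 7.
  S_1 = Σ v_i α_i r_i = 6·3·10 + 7·5·5 + 7·2·8 + 5·10·9 + 8·6·8 = 1301 ≡ 3.
  α_i^2 mod 11 = [9, 3, 4, 1, 3].
  S_2 = Σ v_i α_i^2 r_i = 6·9·10 + 7·3·5 + 7·4·8 + 5·1·9 + 8·3·8 = 1106 ≡ 6.
  S = (7, 3, 6) ≠ 0, so r is not a codeword (an error is present).
Step 3: locate the error. For a single error e at position i, S_ℓ = v_i·e·α_i^ℓ, so α_err = S_1/S_0.
  S_0^{−1} = 7^{−1} = 8 (mod 11), so α_err = 3·8 = 24 ≡ 2 = α_3. Error position i = 3.
  Consistency check: S_2/S_1 = 6·4 = 24 ≡ 2 = α_err ✓ (single-error assumption holds).
Step 4: error magnitude e = S_0/v_3 = S_0·∏_{j≠3}(α_3 − α_j) = 7·8 = 56 ≡ 1 (mod 11).
Step 5: correct position 3: c_3 = r_3 − e = 8 − 1 ≡ 7 (mod 11). Hence c = [10, 5, 7, 9, 8].
  Check: interpolating c through the α_i gives m(x) = 1 + 3·x (degree < 2) with m(α_i) = c_i for every i, so c is indeed a codeword.


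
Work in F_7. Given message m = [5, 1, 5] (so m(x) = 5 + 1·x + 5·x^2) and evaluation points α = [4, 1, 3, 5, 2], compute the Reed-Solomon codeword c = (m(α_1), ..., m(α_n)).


c = [5, 4, 4, 2, 6]

Message polynomial: m(x) = 5 + 1·x + 5·x^2 (mod 7).
For each evaluation point α_i, compute m(α_i) mod 7:
  α_1 = 4: Horner steps 5 → 0 → 5, so m(4) = 5.
  α_2 = 1: Horner steps 5 → 6 → 4, so m(1) = 4.
  α_3 = 3: Horner steps 5 → 2 → 4, so m(3) = 4.
  α_4 = 5: Horner steps 5 → 5 → 2, so m(5) = 2.
  α_5 = 2: Horner steps 5 → 4 → 6, so m(2) = 6.
Codeword c = [5, 4, 4, 2, 6] ∈ F_7^5.


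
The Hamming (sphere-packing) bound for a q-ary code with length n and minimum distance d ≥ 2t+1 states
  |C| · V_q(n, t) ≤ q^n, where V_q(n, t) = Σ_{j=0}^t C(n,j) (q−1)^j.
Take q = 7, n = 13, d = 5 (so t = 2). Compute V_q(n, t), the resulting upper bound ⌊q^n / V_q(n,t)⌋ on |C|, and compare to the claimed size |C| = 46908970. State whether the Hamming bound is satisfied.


V_q(n, t) = 2887, q^n = 96889010407, Hamming bound = 33560446, |C| = 46908970 > bound (violated).

Step 1: Compute V_q(n, t) = Σ_{j=0}^2 C(n, j) (q−1)^j.
  j = 0: C(13,0)·(6)^0 = 1·1 = 1.
  j = 1: C(13,1)·(6)^1 = 13·6 = 78.
  j = 2: C(13,2)·(6)^2 = 78·36 = 2808.
  V_q(n, t) = 1 + 78 + 2808 = 2887.
Step 2: q^n = 7^13 = 96889010407.
Step 3: Hamming bound ⌊q^n / V_q(n,t)⌋ = ⌊96889010407/2887⌋ = 33560446.
Step 4: Compare |C| = 46908970 to 33560446: violated.
The claimed |C| lies above the Hamming bound, so no 7-ary code of length 13 with d ≥ 5 can have 46908970 codewords.


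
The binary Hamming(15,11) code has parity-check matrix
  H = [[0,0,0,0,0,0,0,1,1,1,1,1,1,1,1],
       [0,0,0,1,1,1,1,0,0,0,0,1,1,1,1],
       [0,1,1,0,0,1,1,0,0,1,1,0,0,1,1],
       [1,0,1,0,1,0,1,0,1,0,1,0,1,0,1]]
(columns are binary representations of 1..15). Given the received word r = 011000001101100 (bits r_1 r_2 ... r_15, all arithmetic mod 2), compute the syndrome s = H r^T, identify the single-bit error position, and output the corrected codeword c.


s = (0, 0, 1, 1)^T, error position = 3, corrected codeword c = 010000001101100

Compute s = H r^T mod 2 one row at a time:
  s_1 = 0 + 1 + 1 + 0 + 1 + 1 + 0 + 0 = 4 ≡ 0 (mod 2).
  s_2 = 0 + 0 + 0 + 0 + 1 + 1 + 0 + 0 = 2 ≡ 0 (mod 2).
  s_3 = 1 + 1 + 0 + 0 + 1 + 0 + 0 + 0 = 3 ≡ 1 (mod 2).
  s_4 = 0 + 1 + 0 + 0 + 1 + 0 + 1 + 0 = 3 ≡ 1 (mod 2).
s = (0, 0, 1, 1)^T — this equals column 3 of H (binary 0011), so error is at position 3.
Correct: flip bit 3 of r = 011000001101100 to get c = 010000001101100.


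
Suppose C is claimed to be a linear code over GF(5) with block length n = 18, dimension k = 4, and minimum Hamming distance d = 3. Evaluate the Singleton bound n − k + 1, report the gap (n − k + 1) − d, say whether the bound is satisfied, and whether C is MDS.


Singleton RHS = n − k + 1 = 15, slack = 12, bound satisfied, not MDS.

Singleton bound: d ≤ n − k + 1.
Here n = 18, k = 4, so n − k + 1 = 15.
Given d = 3, check d ≤ 15: YES.
Slack = (n − k + 1) − d = 12.
The code is NOT MDS (slack = 12 > 0).
Description: the claimed parameters are [18, 4, 3]_5; such a code would be non-MDS.


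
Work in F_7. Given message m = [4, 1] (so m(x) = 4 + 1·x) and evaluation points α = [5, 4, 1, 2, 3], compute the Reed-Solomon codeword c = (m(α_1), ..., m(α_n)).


c = [2, 1, 5, 6, 0]

Message polynomial: m(x) = 4 + 1·x (mod 7).
For each evaluation point α_i, compute m(α_i) mod 7:
  α_1 = 5: Horner steps 1 → 2, so m(5) = 2.
  α_2 = 4: Horner steps 1 → 1, so m(4) = 1.
  α_3 = 1: Horner steps 1 → 5, so m(1) = 5.
  α_4 = 2: Horner steps 1 → 6, so m(2) = 6.
  α_5 = 3: Horner steps 1 → 0, so m(3) = 0.
Codeword c = [2, 1, 5, 6, 0] ∈ F_7^5.


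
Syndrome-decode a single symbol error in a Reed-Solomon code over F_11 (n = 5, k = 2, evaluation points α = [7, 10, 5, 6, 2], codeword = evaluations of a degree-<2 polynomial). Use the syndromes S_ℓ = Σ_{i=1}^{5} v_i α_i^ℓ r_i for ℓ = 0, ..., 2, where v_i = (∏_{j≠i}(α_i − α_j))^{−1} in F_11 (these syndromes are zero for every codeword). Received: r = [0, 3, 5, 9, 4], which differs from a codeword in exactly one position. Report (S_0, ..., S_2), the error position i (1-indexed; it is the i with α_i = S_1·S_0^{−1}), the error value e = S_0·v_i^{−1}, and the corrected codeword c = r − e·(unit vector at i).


S = (3, 10, 4), error at position 1, error magnitude e = 9, c = [2, 3, 5, 9, 4].

Step 1: column multipliers v_i = (∏_{j≠i}(α_i − α_j))^{−1} mod 11.
  i = 1 (α = 7): (7−10)(7−5)(7−6)(7−2) = (−3)·2·1·5 = −30 ≡ 3, so v_1 = 3^{−1} = 4 (mod 11).
  i = 2 (α = 10): (10−7)(10−5)(10−6)(10−2) = 3·5·4·8 = 480 ≡ 7, so v_2 = 7^{−1} = 8 (mod 11).
  i = 3 (α = 5): (5−7)(5−10)(5−6)(5−2) = (−2)·(−5)·(−1)·3 = −30 ≡ 3, so v_3 = 3^{−1} = 4 (mod 11).
  i = 4 (α = 6): (6−7)(6−10)(6−5)(6−2) = (−1)·(−4)·1·4 = 16 ≡ 5, so v_4 = 5^{−1} = 9 (mod 11).
  i = 5 (α = 2): (2−7)(2−10)(2−5)(2−6) = (−5)·(−8)·(−3)·(−4) = 480 ≡ 7, so v_5 = 7^{−1} = 8 (mod 11).
  v = [4, 8, 4, 9, 8].
Step 2: syndromes of r = [0, 3, 5, 9, 4] (all sums mod 11).
  S_0 = Σ v_i r_i = 4·0 + 8·3 + 4·5 + 9·9 + 8·4 = 157 ≡ 3.
  S_1 = Σ v_i α_i r_i = 4·7·0 + 8·10·3 + 4·5·5 + 9·6·9 + 8·2·4 = 890 ≡ 10.
  α_i^2 mod 11 = [5, 1, 3, 3, 4].
  S_2 = Σ v_i α_i^2 r_i = 4·5·0 + 8·1·3 + 4·3·5 + 9·3·9 + 8·4·4 = 455 ≡ 4.
  S = (3, 10, 4) ≠ 0, so r is not a codeword (an error is present).
Step 3: locate the error. For a single error e at position i, S_ℓ = v_i·e·α_i^ℓ, so α_err = S_1/S_0.
  S_0^{−1} = 3^{−1} = 4 (mod 11), so α_err = 10·4 = 40 ≡ 7 = α_1. Error position i = 1.
  Consistency check: S_2/S_1 = 4·10 = 40 ≡ 7 = α_err ✓ (single-error assumption holds).
Step 4: error magnitude e = S_0/v_1 = S_0·∏_{j≠1}(α_1 − α_j) = 3·3 = 9 ≡ 9 (mod 11).
Step 5: correct position 1: c_1 = r_1 − e = 0 − 9 ≡ 2 (mod 11). Hence c = [2, 3, 5, 9, 4].
  Check: interpolating c through the α_i gives m(x) = 7 + 4·x (degree < 2) with m(α_i) = c_i for every i, so c is indeed a codeword.


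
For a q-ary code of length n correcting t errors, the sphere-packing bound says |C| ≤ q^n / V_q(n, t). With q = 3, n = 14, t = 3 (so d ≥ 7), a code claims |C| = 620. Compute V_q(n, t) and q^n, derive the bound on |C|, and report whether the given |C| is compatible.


V_q(n, t) = 3305, q^n = 4782969, Hamming bound = 1447, |C| = 620 ≤ bound (satisfied).

Step 1: Compute V_q(n, t) = Σ_{j=0}^3 C(n, j) (q−1)^j.
  j = 0: C(14,0)·(2)^0 = 1·1 = 1.
  j = 1: C(14,1)·(2)^1 = 14·2 = 28.
  j = 2: C(14,2)·(2)^2 = 91·4 = 364.
  j = 3: C(14,3)·(2)^3 = 364·8 = 2912.
  V_q(n, t) = 1 + 28 + 364 + 2912 = 3305.
Step 2: q^n = 3^14 = 4782969.
Step 3: Hamming bound ⌊q^n / V_q(n,t)⌋ = ⌊4782969/3305⌋ = 1447.
Step 4: Compare |C| = 620 to 1447: satisfied.
The claimed |C| lies below the Hamming bound.


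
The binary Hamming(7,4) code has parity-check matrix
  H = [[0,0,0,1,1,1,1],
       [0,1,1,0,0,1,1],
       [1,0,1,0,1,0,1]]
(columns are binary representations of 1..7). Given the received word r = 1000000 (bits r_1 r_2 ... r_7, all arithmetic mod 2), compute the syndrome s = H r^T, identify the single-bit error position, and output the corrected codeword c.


s = (0, 0, 1)^T, error position = 1, corrected codeword c = 0000000

Compute s = H r^T mod 2 one row at a time:
  s_1 = 0 + 0 + 0 + 0 = 0 ≡ 0 (mod 2).
  s_2 = 0 + 0 + 0 + 0 = 0 ≡ 0 (mod 2).
  s_3 = 1 + 0 + 0 + 0 = 1 ≡ 1 (mod 2).
s = (0, 0, 1)^T — this equals column 1 of H (binary 001), so error is at position 1.
Correct: flip bit 1 of r = 1000000 to get c = 0000000.


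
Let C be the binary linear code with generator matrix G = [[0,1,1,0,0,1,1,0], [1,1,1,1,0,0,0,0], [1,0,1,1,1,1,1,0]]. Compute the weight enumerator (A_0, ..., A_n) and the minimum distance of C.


Weight distribution: A_0 = 1, A_2 = 1, A_4 = 5, A_6 = 1. Minimum distance d = 2.

Enumerate all 2^3 = 8 messages m ∈ F_2^3.
For each, compute codeword c = mG in F_2^8, then tally its weight.
  m = 000 → c = 00000000, weight = 0.
  m = 100 → c = 01100110, weight = 4.
  m = 010 → c = 11110000, weight = 4.
  m = 110 → c = 10010110, weight = 4.
  m = 001 → c = 10111110, weight = 6.
  m = 101 → c = 11011000, weight = 4.
  m = 011 → c = 01001110, weight = 4.
  m = 111 → c = 00101000, weight = 2.
Tally weights:
  weight 0: 1 codewords.
  weight 2: 1 codewords.
  weight 4: 5 codewords.
  weight 6: 1 codewords.
Minimum distance d = smallest w > 0 with A_w > 0 = 2.
Sanity: Σ A_w = 8 = 2^3 = 8 ✓.


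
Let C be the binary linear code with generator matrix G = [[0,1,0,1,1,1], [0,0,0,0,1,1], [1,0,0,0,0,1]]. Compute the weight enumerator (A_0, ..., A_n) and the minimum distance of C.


Weight distribution: A_0 = 1, A_2 = 4, A_4 = 3. Minimum distance d = 2.

Enumerate all 2^3 = 8 messages m ∈ F_2^3.
For each, compute codeword c = mG in F_2^6, then tally its weight.
  m = 000 → c = 000000, weight = 0.
  m = 100 → c = 010111, weight = 4.
  m = 010 → c = 000011, weight = 2.
  m = 110 → c = 010100, weight = 2.
  m = 001 → c = 100001, weight = 2.
  m = 101 → c = 110110, weight = 4.
  m = 011 → c = 100010, weight = 2.
  m = 111 → c = 110101, weight = 4.
Tally weights:
  weight 0: 1 codewords.
  weight 2: 4 codewords.
  weight 4: 3 codewords.
Minimum distance d = smallest w > 0 with A_w > 0 = 2.
Sanity: Σ A_w = 8 = 2^3 = 8 ✓.


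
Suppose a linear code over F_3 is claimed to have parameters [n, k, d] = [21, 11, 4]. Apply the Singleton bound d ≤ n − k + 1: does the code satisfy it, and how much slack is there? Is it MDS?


Singleton RHS = n − k + 1 = 11, slack = 7, bound satisfied, not MDS.

Singleton bound: d ≤ n − k + 1.
Here n = 21, k = 11, so n − k + 1 = 11.
Given d = 4, check d ≤ 11: YES.
Slack = (n − k + 1) − d = 7.
The code is NOT MDS (slack = 7 > 0).
Description: the claimed parameters are [21, 11, 4]_3; such a code would be non-MDS.


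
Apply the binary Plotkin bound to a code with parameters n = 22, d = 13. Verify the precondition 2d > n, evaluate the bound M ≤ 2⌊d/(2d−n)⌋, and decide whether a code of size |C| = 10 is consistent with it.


Plotkin bound M ≤ 6; given |C| = 10 > bound (violated).

Check applicability: 2d = 26, n = 22.
2d − n = 4 > 0, so Plotkin applies.
Compute d/(2d−n) = 13/4 ≈ 3.2500.
⌊d/(2d−n)⌋ = 3.
Plotkin bound: M ≤ 2·3 = 6.
Given |C| = 10, check: VIOLATED.
This |C| is above the Plotkin bound, so no binary code with n = 22, d = 13 and 10 codewords exists.


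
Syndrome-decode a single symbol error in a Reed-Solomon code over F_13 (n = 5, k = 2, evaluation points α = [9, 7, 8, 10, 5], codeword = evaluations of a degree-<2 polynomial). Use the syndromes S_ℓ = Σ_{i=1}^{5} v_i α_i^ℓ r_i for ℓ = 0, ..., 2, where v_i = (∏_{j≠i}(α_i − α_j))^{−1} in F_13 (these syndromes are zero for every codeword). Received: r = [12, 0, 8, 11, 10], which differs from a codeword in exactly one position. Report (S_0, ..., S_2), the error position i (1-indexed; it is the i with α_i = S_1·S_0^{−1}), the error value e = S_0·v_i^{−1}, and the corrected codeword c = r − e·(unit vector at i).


S = (7, 11, 8), error at position 1, error magnitude e = 9, c = [3, 0, 8, 11, 10].

Step 1: column multipliers v_i = (∏_{j≠i}(α_i − α_j))^{−1} mod 13.
  i = 1 (α = 9): (9−7)(9−8)(9−10)(9−5) = 2·1·(−1)·4 = −8 ≡ 5, so v_1 = 5^{−1} = 8 (mod 13).
  i = 2 (α = 7): (7−9)(7−8)(7−10)(7−5) = (−2)·(−1)·(−3)·2 = −12 ≡ 1, so v_2 = 1^{−1} = 1 (mod 13).
  i = 3 (α = 8): (8−9)(8−7)(8−10)(8−5) = (−1)·1·(−2)·3 = 6 ≡ 6, so v_3 = 6^{−1} = 11 (mod 13).
  i = 4 (α = 10): (10−9)(10−7)(10−8)(10−5) = 1·3·2·5 = 30 ≡ 4, so v_4 = 4^{−1} = 10 (mod 13).
  i = 5 (α = 5): (5−9)(5−7)(5−8)(5−10) = (−4)·(−2)·(−3)·(−5) = 120 ≡ 3, so v_5 = 3^{−1} = 9 (mod 13).
  v = [8, 1, 11, 10, 9].
Step 2: syndromes of r = [12, 0, 8, 11, 10] (all sums mod 13).
  S_0 = Σ v_i r_i = 8·12 + 1·0 + 11·8 + 10·11 + 9·10 = 384 ≡ 7.
  S_1 = Σ v_i α_i r_i = 8·9·12 + 1·7·0 + 11·8·8 + 10·10·11 + 9·5·10 = 3118 ≡ 11.
  α_i^2 mod 13 = [3, 10, 12, 9, 12].
  S_2 = Σ v_i α_i^2 r_i = 8·3·12 + 1·10·0 + 11·12·8 + 10·9·11 + 9·12·10 = 3414 ≡ 8.
  S = (7, 11, 8) ≠ 0, so r is not a codeword (an error is present).
Step 3: locate the error. For a single error e at position i, S_ℓ = v_i·e·α_i^ℓ, so α_err = S_1/S_0.
  S_0^{−1} = 7^{−1} = 2 (mod 13), so α_err = 11·2 = 22 ≡ 9 = α_1. Error position i = 1.
  Consistency check: S_2/S_1 = 8·6 = 48 ≡ 9 = α_err ✓ (single-error assumption holds).
Step 4: error magnitude e = S_0/v_1 = S_0·∏_{j≠1}(α_1 − α_j) = 7·5 = 35 ≡ 9 (mod 13).
Step 5: correct position 1: c_1 = r_1 − e = 12 − 9 ≡ 3 (mod 13). Hence c = [3, 0, 8, 11, 10].
  Check: interpolating c through the α_i gives m(x) = 9 + 8·x (degree < 2) with m(α_i) = c_i for every i, so c is indeed a codeword.


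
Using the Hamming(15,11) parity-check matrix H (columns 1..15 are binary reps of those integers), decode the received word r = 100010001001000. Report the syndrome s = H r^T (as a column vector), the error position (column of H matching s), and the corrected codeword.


s = (0, 0, 0, 1)^T, error position = 1, corrected codeword c = 000010001001000

Compute s = H r^T mod 2 one row at a time:
  s_1 = 0 + 1 + 0 + 0 + 1 + 0 + 0 + 0 = 2 ≡ 0 (mod 2).
  s_2 = 0 + 1 + 0 + 0 + 1 + 0 + 0 + 0 = 2 ≡ 0 (mod 2).
  s_3 = 0 + 0 + 0 + 0 + 0 + 0 + 0 + 0 = 0 ≡ 0 (mod 2).
  s_4 = 1 + 0 + 1 + 0 + 1 + 0 + 0 + 0 = 3 ≡ 1 (mod 2).
s = (0, 0, 0, 1)^T — this equals column 1 of H (binary 0001), so error is at position 1.
Correct: flip bit 1 of r = 100010001001000 to get c = 000010001001000.


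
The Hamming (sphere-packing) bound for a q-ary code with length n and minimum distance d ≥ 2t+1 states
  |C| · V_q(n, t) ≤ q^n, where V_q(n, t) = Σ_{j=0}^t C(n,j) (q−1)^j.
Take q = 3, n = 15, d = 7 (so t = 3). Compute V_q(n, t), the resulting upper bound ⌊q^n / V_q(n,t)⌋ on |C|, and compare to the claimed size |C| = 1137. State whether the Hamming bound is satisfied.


V_q(n, t) = 4091, q^n = 14348907, Hamming bound = 3507, |C| = 1137 ≤ bound (satisfied).

Step 1: Compute V_q(n, t) = Σ_{j=0}^3 C(n, j) (q−1)^j.
  j = 0: C(15,0)·(2)^0 = 1·1 = 1.
  j = 1: C(15,1)·(2)^1 = 15·2 = 30.
  j = 2: C(15,2)·(2)^2 = 105·4 = 420.
  j = 3: C(15,3)·(2)^3 = 455·8 = 3640.
  V_q(n, t) = 1 + 30 + 420 + 3640 = 4091.
Step 2: q^n = 3^15 = 14348907.
Step 3: Hamming bound ⌊q^n / V_q(n,t)⌋ = ⌊14348907/4091⌋ = 3507.
Step 4: Compare |C| = 1137 to 3507: satisfied.
The claimed |C| lies below the Hamming bound.


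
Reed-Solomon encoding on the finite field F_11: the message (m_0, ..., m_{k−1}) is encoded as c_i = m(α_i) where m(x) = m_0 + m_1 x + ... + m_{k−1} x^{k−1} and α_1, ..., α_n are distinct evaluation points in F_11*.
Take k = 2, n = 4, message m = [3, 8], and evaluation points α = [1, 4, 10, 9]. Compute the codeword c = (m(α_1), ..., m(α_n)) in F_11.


c = [0, 2, 6, 9]

Message polynomial: m(x) = 3 + 8·x (mod 11).
For each evaluation point α_i, compute m(α_i) mod 11:
  α_1 = 1: Horner steps 8 → 0, so m(1) = 0.
  α_2 = 4: Horner steps 8 → 2, so m(4) = 2.
  α_3 = 10: Horner steps 8 → 6, so m(10) = 6.
  α_4 = 9: Horner steps 8 → 9, so m(9) = 9.
Codeword c = [0, 2, 6, 9] ∈ F_11^4.


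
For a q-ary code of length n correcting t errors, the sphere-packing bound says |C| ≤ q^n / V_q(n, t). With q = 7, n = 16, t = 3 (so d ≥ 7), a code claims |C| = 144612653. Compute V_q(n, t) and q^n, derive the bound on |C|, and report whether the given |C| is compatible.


V_q(n, t) = 125377, q^n = 33232930569601, Hamming bound = 265064011, |C| = 144612653 ≤ bound (satisfied).

Step 1: Compute V_q(n, t) = Σ_{j=0}^3 C(n, j) (q−1)^j.
  j = 0: C(16,0)·(6)^0 = 1·1 = 1.
  j = 1: C(16,1)·(6)^1 = 16·6 = 96.
  j = 2: C(16,2)·(6)^2 = 120·36 = 4320.
  j = 3: C(16,3)·(6)^3 = 560·216 = 120960.
  V_q(n, t) = 1 + 96 + 4320 + 120960 = 125377.
Step 2: q^n = 7^16 = 33232930569601.
Step 3: Hamming bound ⌊q^n / V_q(n,t)⌋ = ⌊33232930569601/125377⌋ = 265064011.
Step 4: Compare |C| = 144612653 to 265064011: satisfied.
The claimed |C| lies below the Hamming bound.


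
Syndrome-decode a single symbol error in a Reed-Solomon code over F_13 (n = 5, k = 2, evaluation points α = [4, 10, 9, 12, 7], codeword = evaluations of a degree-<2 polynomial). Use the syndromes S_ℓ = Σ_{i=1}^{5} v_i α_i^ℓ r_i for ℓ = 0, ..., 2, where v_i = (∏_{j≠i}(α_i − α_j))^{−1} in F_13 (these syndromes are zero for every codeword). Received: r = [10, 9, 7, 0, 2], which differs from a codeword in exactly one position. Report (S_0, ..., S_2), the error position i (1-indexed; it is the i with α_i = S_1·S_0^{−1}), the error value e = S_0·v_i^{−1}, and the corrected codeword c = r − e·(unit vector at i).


S = (12, 6, 3), error at position 5, error magnitude e = 12, c = [10, 9, 7, 0, 3].

Step 1: column multipliers v_i = (∏_{j≠i}(α_i − α_j))^{−1} mod 13.
  i = 1 (α = 4): (4−10)(4−9)(4−12)(4−7) = (−6)·(−5)·(−8)·(−3) = 720 ≡ 5, so v_1 = 5^{−1} = 8 (mod 13).
  i = 2 (α = 10): (10−4)(10−9)(10−12)(10−7) = 6·1·(−2)·3 = −36 ≡ 3, so v_2 = 3^{−1} = 9 (mod 13).
  i = 3 (α = 9): (9−4)(9−10)(9−12)(9−7) = 5·(−1)·(−3)·2 = 30 ≡ 4, so v_3 = 4^{−1} = 10 (mod 13).
  i = 4 (α = 12): (12−4)(12−10)(12−9)(12−7) = 8·2·3·5 = 240 ≡ 6, so v_4 = 6^{−1} = 11 (mod 13).
  i = 5 (α = 7): (7−4)(7−10)(7−9)(7−12) = 3·(−3)·(−2)·(−5) = −90 ≡ 1, so v_5 = 1^{−1} = 1 (mod 13).
  v = [8, 9, 10, 11, 1].
Step 2: syndromes of r = [10, 9, 7, 0, 2] (all sums mod 13).
  S_0 = Σ v_i r_i = 8·10 + 9·9 + 10·7 + 11·0 + 1·2 = 233 ≡ 12.
  S_1 = Σ v_i α_i r_i = 8·4·10 + 9·10·9 + 10·9·7 + 11·12·0 + 1·7·2 = 1774 ≡ 6.
  α_i^2 mod 13 = [3, 9, 3, 1, 10].
  S_2 = Σ v_i α_i^2 r_i = 8·3·10 + 9·9·9 + 10·3·7 + 11·1·0 + 1·10·2 = 1199 ≡ 3.
  S = (12, 6, 3) ≠ 0, so r is not a codeword (an error is present).
Step 3: locate the error. For a single error e at position i, S_ℓ = v_i·e·α_i^ℓ, so α_err = S_1/S_0.
  S_0^{−1} = 12^{−1} = 12 (mod 13), so α_err = 6·12 = 72 ≡ 7 = α_5. Error position i = 5.
  Consistency check: S_2/S_1 = 3·11 = 33 ≡ 7 = α_err ✓ (single-error assumption holds).
Step 4: error magnitude e = S_0/v_5 = S_0·∏_{j≠5}(α_5 − α_j) = 12·1 = 12 ≡ 12 (mod 13).
Step 5: correct position 5: c_5 = r_5 − e = 2 − 12 ≡ 3 (mod 13). Hence c = [10, 9, 7, 0, 3].
  Check: interpolating c through the α_i gives m(x) = 2 + 2·x (degree < 2) with m(α_i) = c_i for every i, so c is indeed a codeword.


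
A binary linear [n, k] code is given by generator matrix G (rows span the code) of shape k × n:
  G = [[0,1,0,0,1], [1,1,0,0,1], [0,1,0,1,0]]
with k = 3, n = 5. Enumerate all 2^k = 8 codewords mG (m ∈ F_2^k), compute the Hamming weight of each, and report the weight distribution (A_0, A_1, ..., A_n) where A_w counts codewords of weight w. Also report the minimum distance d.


Weight distribution: A_0 = 1, A_1 = 1, A_2 = 3, A_3 = 3. Minimum distance d = 1.

Enumerate all 2^3 = 8 messages m ∈ F_2^3.
For each, compute codeword c = mG in F_2^5, then tally its weight.
  m = 000 → c = 00000, weight = 0.
  m = 100 → c = 01001, weight = 2.
  m = 010 → c = 11001, weight = 3.
  m = 110 → c = 10000, weight = 1.
  m = 001 → c = 01010, weight = 2.
  m = 101 → c = 00011, weight = 2.
  m = 011 → c = 10011, weight = 3.
  m = 111 → c = 11010, weight = 3.
Tally weights:
  weight 0: 1 codewords.
  weight 1: 1 codewords.
  weight 2: 3 codewords.
  weight 3: 3 codewords.
Minimum distance d = smallest w > 0 with A_w > 0 = 1.
Sanity: Σ A_w = 8 = 2^3 = 8 ✓.


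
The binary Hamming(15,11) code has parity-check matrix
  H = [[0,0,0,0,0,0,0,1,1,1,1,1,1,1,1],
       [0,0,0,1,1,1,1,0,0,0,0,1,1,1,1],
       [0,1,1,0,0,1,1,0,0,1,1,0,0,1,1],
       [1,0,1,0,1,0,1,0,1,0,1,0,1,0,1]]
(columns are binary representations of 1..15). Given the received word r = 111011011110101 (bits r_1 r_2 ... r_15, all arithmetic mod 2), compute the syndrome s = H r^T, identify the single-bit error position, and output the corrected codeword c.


s = (0, 0, 0, 1)^T, error position = 1, corrected codeword c = 011011011110101

Compute s = H r^T mod 2 one row at a time:
  s_1 = 1 + 1 + 1 + 1 + 0 + 1 + 0 + 1 = 6 ≡ 0 (mod 2).
  s_2 = 0 + 1 + 1 + 0 + 0 + 1 + 0 + 1 = 4 ≡ 0 (mod 2).
  s_3 = 1 + 1 + 1 + 0 + 1 + 1 + 0 + 1 = 6 ≡ 0 (mod 2).
  s_4 = 1 + 1 + 1 + 0 + 1 + 1 + 1 + 1 = 7 ≡ 1 (mod 2).
s = (0, 0, 0, 1)^T — this equals column 1 of H (binary 0001), so error is at position 1.
Correct: flip bit 1 of r = 111011011110101 to get c = 011011011110101.


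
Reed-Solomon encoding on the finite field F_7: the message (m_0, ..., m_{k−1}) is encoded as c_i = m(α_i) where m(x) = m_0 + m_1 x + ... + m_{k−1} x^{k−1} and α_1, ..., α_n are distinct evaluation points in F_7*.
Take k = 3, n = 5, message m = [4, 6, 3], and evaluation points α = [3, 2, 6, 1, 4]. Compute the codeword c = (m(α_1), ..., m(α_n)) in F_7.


c = [0, 0, 1, 6, 6]

Message polynomial: m(x) = 4 + 6·x + 3·x^2 (mod 7).
For each evaluation point α_i, compute m(α_i) mod 7:
  α_1 = 3: Horner steps 3 → 1 → 0, so m(3) = 0.
  α_2 = 2: Horner steps 3 → 5 → 0, so m(2) = 0.
  α_3 = 6: Horner steps 3 → 3 → 1, so m(6) = 1.
  α_4 = 1: Horner steps 3 → 2 → 6, so m(1) = 6.
  α_5 = 4: Horner steps 3 → 4 → 6, so m(4) = 6.
Codeword c = [0, 0, 1, 6, 6] ∈ F_7^5.


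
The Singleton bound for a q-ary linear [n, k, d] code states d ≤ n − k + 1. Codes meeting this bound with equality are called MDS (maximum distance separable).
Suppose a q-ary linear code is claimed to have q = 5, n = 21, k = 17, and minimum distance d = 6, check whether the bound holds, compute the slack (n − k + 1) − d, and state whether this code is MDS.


Singleton RHS = n − k + 1 = 5, slack = -1, bound violated (no such code; not MDS).

Singleton bound: d ≤ n − k + 1.
Here n = 21, k = 17, so n − k + 1 = 5.
Given d = 6, check d ≤ 5: NO.
Slack = (n − k + 1) − d = -1.
The slack is negative: d = 6 exceeds n − k + 1 = 5 by 1, so the Singleton bound is violated and no linear [21, 17, 6]_5 code can exist. In particular it is not MDS (MDS requires d = n − k + 1 exactly).
Description: the claimed parameters are [21, 17, 6]_5; such a code would be impossible (violates the Singleton bound).


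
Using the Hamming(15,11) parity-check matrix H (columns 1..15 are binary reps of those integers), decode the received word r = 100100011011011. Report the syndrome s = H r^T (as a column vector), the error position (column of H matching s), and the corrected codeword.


s = (0, 0, 1, 0)^T, error position = 2, corrected codeword c = 110100011011011

Compute s = H r^T mod 2 one row at a time:
  s_1 = 1 + 1 + 0 + 1 + 1 + 0 + 1 + 1 = 6 ≡ 0 (mod 2).
  s_2 = 1 + 0 + 0 + 0 + 1 + 0 + 1 + 1 = 4 ≡ 0 (mod 2).
  s_3 = 0 + 0 + 0 + 0 + 0 + 1 + 1 + 1 = 3 ≡ 1 (mod 2).
  s_4 = 1 + 0 + 0 + 0 + 1 + 1 + 0 + 1 = 4 ≡ 0 (mod 2).
s = (0, 0, 1, 0)^T — this equals column 2 of H (binary 0010), so error is at position 2.
Correct: flip bit 2 of r = 100100011011011 to get c = 110100011011011.


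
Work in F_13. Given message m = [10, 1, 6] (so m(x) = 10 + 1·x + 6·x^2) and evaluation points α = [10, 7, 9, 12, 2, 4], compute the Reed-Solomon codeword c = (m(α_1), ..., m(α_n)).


c = [9, 12, 11, 2, 10, 6]

Message polynomial: m(x) = 10 + 1·x + 6·x^2 (mod 13).
For each evaluation point α_i, compute m(α_i) mod 13:
  α_1 = 10: Horner steps 6 → 9 → 9, so m(10) = 9.
  α_2 = 7: Horner steps 6 → 4 → 12, so m(7) = 12.
  α_3 = 9: Horner steps 6 → 3 → 11, so m(9) = 11.
  α_4 = 12: Horner steps 6 → 8 → 2, so m(12) = 2.
  α_5 = 2: Horner steps 6 → 0 → 10, so m(2) = 10.
  α_6 = 4: Horner steps 6 → 12 → 6, so m(4) = 6.
Codeword c = [9, 12, 11, 2, 10, 6] ∈ F_13^6.


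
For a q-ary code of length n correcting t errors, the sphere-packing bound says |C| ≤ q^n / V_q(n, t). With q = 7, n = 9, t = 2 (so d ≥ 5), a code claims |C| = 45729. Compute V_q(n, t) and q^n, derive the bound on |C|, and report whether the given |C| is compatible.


V_q(n, t) = 1351, q^n = 40353607, Hamming bound = 29869, |C| = 45729 > bound (violated).

Step 1: Compute V_q(n, t) = Σ_{j=0}^2 C(n, j) (q−1)^j.
  j = 0: C(9,0)·(6)^0 = 1·1 = 1.
  j = 1: C(9,1)·(6)^1 = 9·6 = 54.
  j = 2: C(9,2)·(6)^2 = 36·36 = 1296.
  V_q(n, t) = 1 + 54 + 1296 = 1351.
Step 2: q^n = 7^9 = 40353607.
Step 3: Hamming bound ⌊q^n / V_q(n,t)⌋ = ⌊40353607/1351⌋ = 29869.
Step 4: Compare |C| = 45729 to 29869: violated.
The claimed |C| lies above the Hamming bound, so no 7-ary code of length 9 with d ≥ 5 can have 45729 codewords.


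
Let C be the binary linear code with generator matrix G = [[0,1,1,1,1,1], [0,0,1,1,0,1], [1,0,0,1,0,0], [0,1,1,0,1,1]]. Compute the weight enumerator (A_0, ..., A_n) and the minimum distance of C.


Weight distribution: A_0 = 1, A_1 = 2, A_2 = 3, A_3 = 4, A_4 = 3, A_5 = 2, A_6 = 1. Minimum distance d = 1.

Enumerate all 2^4 = 16 messages m ∈ F_2^4.
For each, compute codeword c = mG in F_2^6, then tally its weight.
  m = 0000 → c = 000000, weight = 0.
  m = 1000 → c = 011111, weight = 5.
  m = 0100 → c = 001101, weight = 3.
  m = 1100 → c = 010010, weight = 2.
  m = 0010 → c = 100100, weight = 2.
  m = 1010 → c = 111011, weight = 5.
  m = 0110 → c = 101001, weight = 3.
  m = 1110 → c = 110110, weight = 4.
  m = 0001 → c = 011011, weight = 4.
  m = 1001 → c = 000100, weight = 1.
  m = 0101 → c = 010110, weight = 3.
  m = 1101 → c = 001001, weight = 2.
  m = 0011 → c = 111111, weight = 6.
  m = 1011 → c = 100000, weight = 1.
  m = 0111 → c = 110010, weight = 3.
  m = 1111 → c = 101101, weight = 4.
Tally weights:
  weight 0: 1 codewords.
  weight 1: 2 codewords.
  weight 2: 3 codewords.
  weight 3: 4 codewords.
  weight 4: 3 codewords.
  weight 5: 2 codewords.
  weight 6: 1 codewords.
Minimum distance d = smallest w > 0 with A_w > 0 = 1.
Sanity: Σ A_w = 16 = 2^4 = 16 ✓.


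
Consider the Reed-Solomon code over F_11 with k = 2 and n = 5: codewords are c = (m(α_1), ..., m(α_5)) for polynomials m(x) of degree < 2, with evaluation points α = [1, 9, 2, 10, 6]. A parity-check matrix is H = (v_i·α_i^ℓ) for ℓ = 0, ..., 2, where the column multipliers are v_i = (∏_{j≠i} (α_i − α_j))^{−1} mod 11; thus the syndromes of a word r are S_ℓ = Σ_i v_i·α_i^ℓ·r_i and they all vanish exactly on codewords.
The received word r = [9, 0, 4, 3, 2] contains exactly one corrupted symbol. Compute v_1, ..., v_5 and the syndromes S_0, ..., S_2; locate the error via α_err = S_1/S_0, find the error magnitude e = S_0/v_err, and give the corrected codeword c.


S = (2, 4, 8), error at position 3, error magnitude e = 3, c = [9, 0, 1, 3, 2].

Step 1: column multipliers v_i = (∏_{j≠i}(α_i − α_j))^{−1} mod 11.
  i = 1 (α = 1): (1−9)(1−2)(1−10)(1−6) = (−8)·(−1)·(−9)·(−5) = 360 ≡ 8, so v_1 = 8^{−1} = 7 (mod 11).
  i = 2 (α = 9): (9−1)(9−2)(9−10)(9−6) = 8·7·(−1)·3 = −168 ≡ 8, so v_2 = 8^{−1} = 7 (mod 11).
  i = 3 (α = 2): (2−1)(2−9)(2−10)(2−6) = 1·(−7)·(−8)·(−4) = −224 ≡ 7, so v_3 = 7^{−1} = 8 (mod 11).
  i = 4 (α = 10): (10−1)(10−9)(10−2)(10−6) = 9·1·8·4 = 288 ≡ 2, so v_4 = 2^{−1} = 6 (mod 11).
  i = 5 (α = 6): (6−1)(6−9)(6−2)(6−10) = 5·(−3)·4·(−4) = 240 ≡ 9, so v_5 = 9^{−1} = 5 (mod 11).
  v = [7, 7, 8, 6, 5].
Step 2: syndromes of r = [9, 0, 4, 3, 2] (all sums mod 11).
  S_0 = Σ v_i r_i = 7·9 + 7·0 + 8·4 + 6·3 + 5·2 = 123 ≡ 2.
  S_1 = Σ v_i α_i r_i = 7·1·9 + 7·9·0 + 8·2·4 + 6·10·3 + 5·6·2 = 367 ≡ 4.
  α_i^2 mod 11 = [1, 4, 4, 1, 3].
  S_2 = Σ v_i α_i^2 r_i = 7·1·9 + 7·4·0 + 8·4·4 + 6·1·3 + 5·3·2 = 239 ≡ 8.
  S = (2, 4, 8) ≠ 0, so r is not a codeword (an error is present).
Step 3: locate the error. For a single error e at position i, S_ℓ = v_i·e·α_i^ℓ, so α_err = S_1/S_0.
  S_0^{−1} = 2^{−1} = 6 (mod 11), so α_err = 4·6 = 24 ≡ 2 = α_3. Error position i = 3.
  Consistency check: S_2/S_1 = 8·3 = 24 ≡ 2 = α_err ✓ (single-error assumption holds).
Step 4: error magnitude e = S_0/v_3 = S_0·∏_{j≠3}(α_3 − α_j) = 2·7 = 14 ≡ 3 (mod 11).
Step 5: correct position 3: c_3 = r_3 − e = 4 − 3 ≡ 1 (mod 11). Hence c = [9, 0, 1, 3, 2].
  Check: interpolating c through the α_i gives m(x) = 6 + 3·x (degree < 2) with m(α_i) = c_i for every i, so c is indeed a codeword.


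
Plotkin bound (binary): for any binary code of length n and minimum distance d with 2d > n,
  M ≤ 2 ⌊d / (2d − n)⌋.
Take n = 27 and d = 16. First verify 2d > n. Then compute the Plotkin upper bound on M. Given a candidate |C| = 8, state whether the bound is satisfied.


Plotkin bound M ≤ 6; given |C| = 8 > bound (violated).

Check applicability: 2d = 32, n = 27.
2d − n = 5 > 0, so Plotkin applies.
Compute d/(2d−n) = 16/5 ≈ 3.2000.
⌊d/(2d−n)⌋ = 3.
Plotkin bound: M ≤ 2·3 = 6.
Given |C| = 8, check: VIOLATED.
This |C| is above the Plotkin bound, so no binary code with n = 27, d = 16 and 8 codewords exists.


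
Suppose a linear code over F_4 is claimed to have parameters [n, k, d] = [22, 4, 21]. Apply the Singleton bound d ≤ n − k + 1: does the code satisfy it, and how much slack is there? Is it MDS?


Singleton RHS = n − k + 1 = 19, slack = -2, bound violated (no such code; not MDS).

Singleton bound: d ≤ n − k + 1.
Here n = 22, k = 4, so n − k + 1 = 19.
Given d = 21, check d ≤ 19: NO.
Slack = (n − k + 1) − d = -2.
The slack is negative: d = 21 exceeds n − k + 1 = 19 by 2, so the Singleton bound is violated and no linear [22, 4, 21]_4 code can exist. In particular it is not MDS (MDS requires d = n − k + 1 exactly).
Description: the claimed parameters are [22, 4, 21]_4; such a code would be impossible (violates the Singleton bound).


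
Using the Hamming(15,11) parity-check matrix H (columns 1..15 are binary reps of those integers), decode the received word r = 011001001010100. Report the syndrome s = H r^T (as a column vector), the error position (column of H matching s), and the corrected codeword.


s = (1, 0, 0, 0)^T, error position = 8, corrected codeword c = 011001011010100

Compute s = H r^T mod 2 one row at a time:
  s_1 = 0 + 1 + 0 + 1 + 0 + 1 + 0 + 0 = 3 ≡ 1 (mod 2).
  s_2 = 0 + 0 + 1 + 0 + 0 + 1 + 0 + 0 = 2 ≡ 0 (mod 2).
  s_3 = 1 + 1 + 1 + 0 + 0 + 1 + 0 + 0 = 4 ≡ 0 (mod 2).
  s_4 = 0 + 1 + 0 + 0 + 1 + 1 + 1 + 0 = 4 ≡ 0 (mod 2).
s = (1, 0, 0, 0)^T — this equals column 8 of H (binary 1000), so error is at position 8.
Correct: flip bit 8 of r = 011001001010100 to get c = 011001011010100.


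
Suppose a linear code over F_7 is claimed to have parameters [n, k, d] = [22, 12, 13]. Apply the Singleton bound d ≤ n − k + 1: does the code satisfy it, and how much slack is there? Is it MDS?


Singleton RHS = n − k + 1 = 11, slack = -2, bound violated (no such code; not MDS).

Singleton bound: d ≤ n − k + 1.
Here n = 22, k = 12, so n − k + 1 = 11.
Given d = 13, check d ≤ 11: NO.
Slack = (n − k + 1) − d = -2.
The slack is negative: d = 13 exceeds n − k + 1 = 11 by 2, so the Singleton bound is violated and no linear [22, 12, 13]_7 code can exist. In particular it is not MDS (MDS requires d = n − k + 1 exactly).
Description: the claimed parameters are [22, 12, 13]_7; such a code would be impossible (violates the Singleton bound).


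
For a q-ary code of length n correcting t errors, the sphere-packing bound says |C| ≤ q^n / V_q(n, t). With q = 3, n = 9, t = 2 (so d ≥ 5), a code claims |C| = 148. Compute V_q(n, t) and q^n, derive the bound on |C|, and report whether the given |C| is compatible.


V_q(n, t) = 163, q^n = 19683, Hamming bound = 120, |C| = 148 > bound (violated).

Step 1: Compute V_q(n, t) = Σ_{j=0}^2 C(n, j) (q−1)^j.
  j = 0: C(9,0)·(2)^0 = 1·1 = 1.
  j = 1: C(9,1)·(2)^1 = 9·2 = 18.
  j = 2: C(9,2)·(2)^2 = 36·4 = 144.
  V_q(n, t) = 1 + 18 + 144 = 163.
Step 2: q^n = 3^9 = 19683.
Step 3: Hamming bound ⌊q^n / V_q(n,t)⌋ = ⌊19683/163⌋ = 120.
Step 4: Compare |C| = 148 to 120: violated.
The claimed |C| lies above the Hamming bound, so no 3-ary code of length 9 with d ≥ 5 can have 148 codewords.


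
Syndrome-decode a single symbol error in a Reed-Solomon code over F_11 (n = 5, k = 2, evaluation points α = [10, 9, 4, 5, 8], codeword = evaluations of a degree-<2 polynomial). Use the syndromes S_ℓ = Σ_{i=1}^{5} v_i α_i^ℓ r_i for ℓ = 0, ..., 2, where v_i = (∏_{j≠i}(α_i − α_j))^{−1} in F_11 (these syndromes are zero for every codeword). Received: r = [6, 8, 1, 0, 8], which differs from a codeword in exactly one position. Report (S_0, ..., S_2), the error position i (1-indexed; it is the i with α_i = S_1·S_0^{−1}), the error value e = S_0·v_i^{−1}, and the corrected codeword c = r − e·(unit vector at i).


S = (6, 10, 2), error at position 2, error magnitude e = 1, c = [6, 7, 1, 0, 8].

Step 1: column multipliers v_i = (∏_{j≠i}(α_i − α_j))^{−1} mod 11.
  i = 1 (α = 10): (10−9)(10−4)(10−5)(10−8) = 1·6·5·2 = 60 ≡ 5, so v_1 = 5^{−1} = 9 (mod 11).
  i = 2 (α = 9): (9−10)(9−4)(9−5)(9−8) = (−1)·5·4·1 = −20 ≡ 2, so v_2 = 2^{−1} = 6 (mod 11).
  i = 3 (α = 4): (4−10)(4−9)(4−5)(4−8) = (−6)·(−5)·(−1)·(−4) = 120 ≡ 10, so v_3 = 10^{−1} = 10 (mod 11).
  i = 4 (α = 5): (5−10)(5−9)(5−4)(5−8) = (−5)·(−4)·1·(−3) = −60 ≡ 6, so v_4 = 6^{−1} = 2 (mod 11).
  i = 5 (α = 8): (8−10)(8−9)(8−4)(8−5) = (−2)·(−1)·4·3 = 24 ≡ 2, so v_5 = 2^{−1} = 6 (mod 11).
  v = [9, 6, 10, 2, 6].
Step 2: syndromes of r = [6, 8, 1, 0, 8] (all sums mod 11).
  S_0 = Σ v_i r_i = 9·6 + 6·8 + 10·1 + 2·0 + 6·8 = 160 ≡ 6.
  S_1 = Σ v_i α_i r_i = 9·10·6 + 6·9·8 + 10·4·1 + 2·5·0 + 6·8·8 = 1396 ≡ 10.
  α_i^2 mod 11 = [1, 4, 5, 3, 9].
  S_2 = Σ v_i α_i^2 r_i = 9·1·6 + 6·4·8 + 10·5·1 + 2·3·0 + 6·9·8 = 728 ≡ 2.
  S = (6, 10, 2) ≠ 0, so r is not a codeword (an error is present).
Step 3: locate the error. For a single error e at position i, S_ℓ = v_i·e·α_i^ℓ, so α_err = S_1/S_0.
  S_0^{−1} = 6^{−1} = 2 (mod 11), so α_err = 10·2 = 20 ≡ 9 = α_2. Error position i = 2.
  Consistency check: S_2/S_1 = 2·10 = 20 ≡ 9 = α_err ✓ (single-error assumption holds).
Step 4: error magnitude e = S_0/v_2 = S_0·∏_{j≠2}(α_2 − α_j) = 6·2 = 12 ≡ 1 (mod 11).
Step 5: correct position 2: c_2 = r_2 − e = 8 − 1 ≡ 7 (mod 11). Hence c = [6, 7, 1, 0, 8].
  Check: interpolating c through the α_i gives m(x) = 5 + 10·x (degree < 2) with m(α_i) = c_i for every i, so c is indeed a codeword.


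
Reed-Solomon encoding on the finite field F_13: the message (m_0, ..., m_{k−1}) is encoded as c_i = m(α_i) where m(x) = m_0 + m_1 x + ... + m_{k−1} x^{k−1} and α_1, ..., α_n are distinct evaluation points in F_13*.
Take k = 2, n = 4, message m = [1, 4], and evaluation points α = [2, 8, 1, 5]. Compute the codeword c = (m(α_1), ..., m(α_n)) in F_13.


c = [9, 7, 5, 8]

Message polynomial: m(x) = 1 + 4·x (mod 13).
For each evaluation point α_i, compute m(α_i) mod 13:
  α_1 = 2: Horner steps 4 → 9, so m(2) = 9.
  α_2 = 8: Horner steps 4 → 7, so m(8) = 7.
  α_3 = 1: Horner steps 4 → 5, so m(1) = 5.
  α_4 = 5: Horner steps 4 → 8, so m(5) = 8.
Codeword c = [9, 7, 5, 8] ∈ F_13^4.
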